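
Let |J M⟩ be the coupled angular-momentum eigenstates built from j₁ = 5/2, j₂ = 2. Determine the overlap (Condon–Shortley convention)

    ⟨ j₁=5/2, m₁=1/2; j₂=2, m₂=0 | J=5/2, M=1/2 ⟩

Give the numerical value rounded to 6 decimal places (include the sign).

-0.478091  (= −√(8/35))

√[6·2!3!2!/8! · 3!2!2!2!3!2!] = √(72/35)
  +(−1)^0/∏(0,2,2,2,1,0)! = 1/8  (running 1/8)
  +(−1)^1/∏(1,1,1,1,2,1)! = -1/2  (running -3/8)
  +(−1)^2/∏(2,0,0,0,3,2)! = 1/24  (running -1/3)
⟨..|..⟩ = √(72/35)·(-1/3) = -0.478091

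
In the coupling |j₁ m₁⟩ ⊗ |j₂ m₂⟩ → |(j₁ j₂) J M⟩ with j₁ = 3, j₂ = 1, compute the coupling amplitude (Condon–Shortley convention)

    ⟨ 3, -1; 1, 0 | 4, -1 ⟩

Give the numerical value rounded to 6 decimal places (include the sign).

+√(15/28) = +0.731925

triangle: 0!×6!×2!/9! = 1440/362880
(j±m)!: 2!×4!×1!×1!×3!×5! = 34560
prefactor² = (2J+1)×Δ×N² = 8640/7
  k=0: +1/(0!×0!×4!×1!×2!×1!) = 1/48
Σ = 1/48  ⇒  CG² = 8640/7×1/48² = 15/28
CG = +√(15/28) = +0.731925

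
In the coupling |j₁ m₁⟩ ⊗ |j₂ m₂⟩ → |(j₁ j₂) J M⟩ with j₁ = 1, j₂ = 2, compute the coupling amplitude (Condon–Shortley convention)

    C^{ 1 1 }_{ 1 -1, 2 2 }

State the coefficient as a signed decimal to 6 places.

√[3·2!0!2!/5! · 0!2!4!0!2!0!] = √(48/5)
  +(−1)^2/∏(2,0,0,2,0,0)! = 1/4  (running 1/4)
⟨..|..⟩ = √(48/5)·(1/4) = +0.774597

+0.774597  (= +√(3/5))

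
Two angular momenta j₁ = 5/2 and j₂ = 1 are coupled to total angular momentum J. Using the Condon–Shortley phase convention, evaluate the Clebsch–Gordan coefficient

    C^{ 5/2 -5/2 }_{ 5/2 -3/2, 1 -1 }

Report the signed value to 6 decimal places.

√[6·1!4!1!/7! · 1!4!0!2!0!5!] = √(1152/7)
  +(−1)^0/∏(0,1,4,0,0,1)! = 1/24  (running 1/24)
⟨..|..⟩ = √(1152/7)·(1/24) = +0.534522

+√(2/7) = +0.534522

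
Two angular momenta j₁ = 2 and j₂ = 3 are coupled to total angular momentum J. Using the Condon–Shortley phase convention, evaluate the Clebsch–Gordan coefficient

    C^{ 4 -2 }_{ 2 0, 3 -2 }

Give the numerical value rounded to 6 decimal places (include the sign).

√[9·1!3!5!/10! · 2!2!1!5!2!6!] = √(8640/7)
  +(−1)^0/∏(0,1,2,1,1,4)! = 1/48  (running 1/48)
  +(−1)^1/∏(1,0,1,0,2,5)! = -1/240  (running 1/60)
⟨..|..⟩ = √(8640/7)·(1/60) = +0.585540

+0.585540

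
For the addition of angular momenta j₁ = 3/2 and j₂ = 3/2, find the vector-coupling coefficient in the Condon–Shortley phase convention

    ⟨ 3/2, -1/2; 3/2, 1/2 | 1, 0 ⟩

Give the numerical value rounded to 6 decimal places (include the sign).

−√(1/20) = -0.223607

√[3·2!1!1!/5! · 1!2!2!1!1!1!] = √(1/5)
  +(−1)^1/∏(1,1,1,1,0,0)! = -1  (running -1)
  +(−1)^2/∏(2,0,0,0,1,1)! = 1/2  (running -1/2)
⟨..|..⟩ = √(1/5)·(-1/2) = -0.223607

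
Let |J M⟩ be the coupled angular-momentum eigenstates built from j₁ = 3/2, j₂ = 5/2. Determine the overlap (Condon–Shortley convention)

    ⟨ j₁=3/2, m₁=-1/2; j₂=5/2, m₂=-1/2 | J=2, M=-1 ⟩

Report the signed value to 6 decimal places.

−√(25/84) = -0.545545

triangle: 2!*1!*3!/7! = 12/5040
(j±m)!: 1!*2!*2!*3!*1!*3! = 144
prefactor² = (2J+1)*Δ*N² = 12/7
  k=1: −1/(1!*1!*1!*1!*0!*2!) = -1/2
  k=2: +1/(2!*0!*0!*0!*1!*3!) = 1/12
Σ = -5/12  ⇒  CG² = 12/7*(-5/12)² = 25/84
CG = −√(25/84) = -0.545545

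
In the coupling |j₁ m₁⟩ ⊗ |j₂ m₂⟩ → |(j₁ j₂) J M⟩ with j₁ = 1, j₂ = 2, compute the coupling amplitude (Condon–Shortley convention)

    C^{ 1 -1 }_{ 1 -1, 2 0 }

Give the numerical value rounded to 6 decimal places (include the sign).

√[3·2!0!2!/5! · 0!2!2!2!0!2!] = √(8/5)
  +(−1)^2/∏(2,0,0,0,0,2)! = 1/4  (running 1/4)
⟨..|..⟩ = √(8/5)·(1/4) = +0.316228

+0.316228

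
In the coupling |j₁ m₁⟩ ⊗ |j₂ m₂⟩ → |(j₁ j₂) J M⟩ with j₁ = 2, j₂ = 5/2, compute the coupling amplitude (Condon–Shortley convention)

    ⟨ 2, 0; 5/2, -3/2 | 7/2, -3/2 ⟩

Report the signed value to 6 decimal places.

+√(2/7) ≈ +0.534522

triangle: 1!·3!·4!/9! = 144/362880
(j±m)!: 2!·2!·1!·4!·2!·5! = 23040
prefactor² = (2J+1)·Δ·N² = 512/7
  k=0: +1/(0!·1!·2!·1!·1!·3!) = 1/12
  k=1: −1/(1!·0!·1!·0!·2!·4!) = -1/48
Σ = 1/16  ⇒  CG² = 512/7·1/16² = 2/7
CG = +√(2/7) = +0.534522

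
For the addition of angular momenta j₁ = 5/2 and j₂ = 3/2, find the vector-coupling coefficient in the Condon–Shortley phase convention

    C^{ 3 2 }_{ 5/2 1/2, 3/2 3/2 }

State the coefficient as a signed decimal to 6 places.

−√(1/2) ≈ -0.707107

j₁+j₂−J=1  J+j₁−j₂=4  J−j₁+j₂=2  j₁+j₂+J+1=8
(j₁±m₁, j₂±m₂, J±M) = (3,2,3,0,5,1)
P² = 72
sum k=1..1:
  [1] −1/12 = -1/12
S = -1/12
C² = P²·S² = 1/2 ; C = -0.707107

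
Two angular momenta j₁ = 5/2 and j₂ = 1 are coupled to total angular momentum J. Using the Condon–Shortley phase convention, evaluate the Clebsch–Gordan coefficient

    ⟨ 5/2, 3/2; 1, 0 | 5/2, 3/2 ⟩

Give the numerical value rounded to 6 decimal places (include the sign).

√[6·1!4!1!/7! · 4!1!1!1!4!1!] = √(576/35)
  +(−1)^0/∏(0,1,1,1,3,0)! = 1/6  (running 1/6)
  +(−1)^1/∏(1,0,0,0,4,1)! = -1/24  (running 1/8)
⟨..|..⟩ = √(576/35)·(1/8) = +0.507093

+0.507093  (= +√(9/35))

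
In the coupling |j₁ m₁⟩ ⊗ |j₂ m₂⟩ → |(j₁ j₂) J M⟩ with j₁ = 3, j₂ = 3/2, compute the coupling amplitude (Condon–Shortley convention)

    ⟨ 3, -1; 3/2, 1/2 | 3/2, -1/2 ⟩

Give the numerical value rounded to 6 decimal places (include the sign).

+0.585540

triangle: 3!*3!*0!/7! = 36/5040
(j±m)!: 2!*4!*2!*1!*1!*2! = 192
prefactor² = (2J+1)*Δ*N² = 192/35
  k=2: +1/(2!*1!*2!*0!*1!*0!) = 1/4
Σ = 1/4  ⇒  CG² = 192/35*1/4² = 12/35
CG = +√(12/35) = +0.585540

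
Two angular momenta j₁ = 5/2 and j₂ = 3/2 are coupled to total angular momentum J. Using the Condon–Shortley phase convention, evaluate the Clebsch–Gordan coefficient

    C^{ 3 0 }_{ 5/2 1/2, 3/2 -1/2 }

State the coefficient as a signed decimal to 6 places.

√[7·1!4!2!/8! · 3!2!1!2!3!3!] = √(36/5)
  +(−1)^0/∏(0,1,2,1,2,1)! = 1/4  (running 1/4)
  +(−1)^1/∏(1,0,1,0,3,2)! = -1/12  (running 1/6)
⟨..|..⟩ = √(36/5)·(1/6) = +0.447214

+√(1/5) ≈ +0.447214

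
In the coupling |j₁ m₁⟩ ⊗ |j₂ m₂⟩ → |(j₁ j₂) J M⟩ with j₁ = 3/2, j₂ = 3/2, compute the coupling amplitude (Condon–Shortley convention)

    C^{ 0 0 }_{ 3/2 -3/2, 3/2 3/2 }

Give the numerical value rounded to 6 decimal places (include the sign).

-0.500000  (= −√(1/4))

triangle: 3!*0!*0!/4! = 6/24
(j±m)!: 0!*3!*3!*0!*0!*0! = 36
prefactor² = (2J+1)*Δ*N² = 9
  k=3: −1/(3!*0!*0!*0!*0!*0!) = -1/6
Σ = -1/6  ⇒  CG² = 9*(-1/6)² = 1/4
CG = −√(1/4) = -0.500000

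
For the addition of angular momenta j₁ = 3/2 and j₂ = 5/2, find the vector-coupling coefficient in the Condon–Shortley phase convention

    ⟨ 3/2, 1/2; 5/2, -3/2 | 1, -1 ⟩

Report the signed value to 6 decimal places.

-0.547723  (= −√(3/10))

triangle: 3!*0!*2!/6! = 12/720
(j±m)!: 2!*1!*1!*4!*0!*2! = 96
prefactor² = (2J+1)*Δ*N² = 24/5
  k=1: −1/(1!*2!*0!*0!*0!*2!) = -1/4
Σ = -1/4  ⇒  CG² = 24/5*(-1/4)² = 3/10
CG = −√(3/10) = -0.547723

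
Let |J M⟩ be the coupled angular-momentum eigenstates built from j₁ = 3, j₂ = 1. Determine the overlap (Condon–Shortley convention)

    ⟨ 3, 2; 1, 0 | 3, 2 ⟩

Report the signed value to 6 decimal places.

√[7·1!5!1!/8! · 5!1!1!1!5!1!] = √(300)
  +(−1)^0/∏(0,1,1,1,4,0)! = 1/24  (running 1/24)
  +(−1)^1/∏(1,0,0,0,5,1)! = -1/120  (running 1/30)
⟨..|..⟩ = √(300)·(1/30) = +0.577350

+√(1/3) ≈ +0.577350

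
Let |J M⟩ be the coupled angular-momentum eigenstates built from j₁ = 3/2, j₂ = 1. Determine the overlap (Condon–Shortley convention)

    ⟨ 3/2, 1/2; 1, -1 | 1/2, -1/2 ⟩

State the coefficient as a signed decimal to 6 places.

triangle: 2!*1!*0!/4! = 2/24
(j±m)!: 2!*1!*0!*2!*0!*1! = 4
prefactor² = (2J+1)*Δ*N² = 2/3
  k=0: +1/(0!*2!*1!*0!*0!*0!) = 1/2
Σ = 1/2  ⇒  CG² = 2/3*1/2² = 1/6
CG = +√(1/6) = +0.408248

+0.408248  (= +√(1/6))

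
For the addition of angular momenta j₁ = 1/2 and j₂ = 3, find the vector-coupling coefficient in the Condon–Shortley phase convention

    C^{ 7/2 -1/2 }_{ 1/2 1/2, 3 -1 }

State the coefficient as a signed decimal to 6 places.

triangle: 0!×1!×6!/8! = 720/40320
(j±m)!: 1!×0!×2!×4!×3!×4! = 6912
prefactor² = (2J+1)×Δ×N² = 6912/7
  k=0: +1/(0!×0!×0!×2!×1!×4!) = 1/48
Σ = 1/48  ⇒  CG² = 6912/7×1/48² = 3/7
CG = +√(3/7) = +0.654654

+0.654654  (= +√(3/7))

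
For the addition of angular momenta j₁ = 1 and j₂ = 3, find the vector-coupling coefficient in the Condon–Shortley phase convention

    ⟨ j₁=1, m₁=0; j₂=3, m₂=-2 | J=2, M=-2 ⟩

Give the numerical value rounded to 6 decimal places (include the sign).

√[5·2!0!4!/7! · 1!1!1!5!0!4!] = √(960/7)
  +(−1)^1/∏(1,1,0,0,0,4)! = -1/24  (running -1/24)
⟨..|..⟩ = √(960/7)·(-1/24) = -0.487950

−√(5/21) ≈ -0.487950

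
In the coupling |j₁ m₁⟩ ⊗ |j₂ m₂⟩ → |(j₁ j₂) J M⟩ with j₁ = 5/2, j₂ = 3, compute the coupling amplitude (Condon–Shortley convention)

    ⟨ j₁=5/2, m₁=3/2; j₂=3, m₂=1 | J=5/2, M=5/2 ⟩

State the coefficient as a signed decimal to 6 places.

−√(2/7) ≈ -0.534522

j₁+j₂−J=3  J+j₁−j₂=2  J−j₁+j₂=3  j₁+j₂+J+1=9
(j₁±m₁, j₂±m₂, J±M) = (4,1,4,2,5,0)
P² = 1152/7
sum k=1..1:
  [1] −1/24 = -1/24
S = -1/24
C² = P²·S² = 2/7 ; C = -0.534522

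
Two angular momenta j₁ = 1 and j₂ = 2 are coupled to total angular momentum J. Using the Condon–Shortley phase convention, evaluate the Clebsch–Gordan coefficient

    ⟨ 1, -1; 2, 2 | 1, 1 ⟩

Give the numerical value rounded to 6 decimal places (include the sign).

+√(3/5) = +0.774597

triangle: 2!·0!·2!/5! = 4/120
(j±m)!: 0!·2!·4!·0!·2!·0! = 96
prefactor² = (2J+1)·Δ·N² = 48/5
  k=2: +1/(2!·0!·0!·2!·0!·0!) = 1/4
Σ = 1/4  ⇒  CG² = 48/5·1/4² = 3/5
CG = +√(3/5) = +0.774597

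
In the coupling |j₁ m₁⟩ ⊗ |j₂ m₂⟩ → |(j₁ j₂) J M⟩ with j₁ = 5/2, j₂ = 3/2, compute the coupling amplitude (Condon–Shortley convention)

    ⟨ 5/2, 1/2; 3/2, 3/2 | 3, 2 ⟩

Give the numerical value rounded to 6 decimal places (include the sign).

−√(1/2) ≈ -0.707107

j₁+j₂−J=1  J+j₁−j₂=4  J−j₁+j₂=2  j₁+j₂+J+1=8
(j₁±m₁, j₂±m₂, J±M) = (3,2,3,0,5,1)
P² = 72
sum k=1..1:
  [1] −1/12 = -1/12
S = -1/12
C² = P²·S² = 1/2 ; C = -0.707107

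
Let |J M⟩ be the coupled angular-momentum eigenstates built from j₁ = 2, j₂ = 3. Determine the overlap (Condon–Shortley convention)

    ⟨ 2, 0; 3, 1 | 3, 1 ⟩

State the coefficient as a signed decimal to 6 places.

triangle: 2!×2!×4!/9! = 96/362880
(j±m)!: 2!×2!×4!×2!×4!×2! = 9216
prefactor² = (2J+1)×Δ×N² = 256/15
  k=0: +1/(0!×2!×2!×4!×0!×0!) = 1/96
  k=1: −1/(1!×1!×1!×3!×1!×1!) = -1/6
  k=2: +1/(2!×0!×0!×2!×2!×2!) = 1/16
Σ = -3/32  ⇒  CG² = 256/15×(-3/32)² = 3/20
CG = −√(3/20) = -0.387298

-0.387298  (= −√(3/20))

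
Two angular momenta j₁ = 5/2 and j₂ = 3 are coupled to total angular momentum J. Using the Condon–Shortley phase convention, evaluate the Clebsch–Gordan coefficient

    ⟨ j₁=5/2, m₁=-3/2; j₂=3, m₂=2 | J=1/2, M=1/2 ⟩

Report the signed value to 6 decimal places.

triangle: 5!×0!×1!/7! = 120/5040
(j±m)!: 1!×4!×5!×1!×1!×0! = 2880
prefactor² = (2J+1)×Δ×N² = 960/7
  k=4: +1/(4!×1!×0!×1!×0!×0!) = 1/24
Σ = 1/24  ⇒  CG² = 960/7×1/24² = 5/21
CG = +√(5/21) = +0.487950

+√(5/21) = +0.487950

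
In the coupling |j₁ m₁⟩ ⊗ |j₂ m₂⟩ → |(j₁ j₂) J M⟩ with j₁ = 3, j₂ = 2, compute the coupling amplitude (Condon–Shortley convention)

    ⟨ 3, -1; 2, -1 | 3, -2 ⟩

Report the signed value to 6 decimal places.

-0.500000

triangle: 2!×4!×2!/9! = 96/362880
(j±m)!: 2!×4!×1!×3!×1!×5! = 34560
prefactor² = (2J+1)×Δ×N² = 64
  k=0: +1/(0!×2!×4!×1!×0!×1!) = 1/48
  k=1: −1/(1!×1!×3!×0!×1!×2!) = -1/12
Σ = -1/16  ⇒  CG² = 64×(-1/16)² = 1/4
CG = −√(1/4) = -0.500000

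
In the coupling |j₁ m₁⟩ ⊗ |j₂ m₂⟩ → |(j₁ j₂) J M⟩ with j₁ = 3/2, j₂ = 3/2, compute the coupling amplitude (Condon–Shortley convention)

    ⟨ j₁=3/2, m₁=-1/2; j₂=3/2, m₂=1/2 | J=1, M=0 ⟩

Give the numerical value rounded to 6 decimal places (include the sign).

j₁+j₂−J=2  J+j₁−j₂=1  J−j₁+j₂=1  j₁+j₂+J+1=5
(j₁±m₁, j₂±m₂, J±M) = (1,2,2,1,1,1)
P² = 1/5
sum k=1..2:
  [1] −1/1 = -1
  [2] +1/2 = 1/2
S = -1/2
C² = P²·S² = 1/20 ; C = -0.223607

−√(1/20) = -0.223607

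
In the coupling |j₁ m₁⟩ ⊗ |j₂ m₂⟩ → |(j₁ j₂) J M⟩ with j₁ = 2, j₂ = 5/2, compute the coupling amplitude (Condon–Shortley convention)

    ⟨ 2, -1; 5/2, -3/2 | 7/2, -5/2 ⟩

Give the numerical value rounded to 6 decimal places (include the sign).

j₁+j₂−J=1  J+j₁−j₂=3  J−j₁+j₂=4  j₁+j₂+J+1=9
(j₁±m₁, j₂±m₂, J±M) = (1,3,1,4,1,6)
P² = 2304/7
sum k=0..1:
  [0] +1/36 = 1/36
  [1] −1/48 = -1/48
S = 1/144
C² = P²·S² = 1/63 ; C = +0.125988

+0.125988  (= +√(1/63))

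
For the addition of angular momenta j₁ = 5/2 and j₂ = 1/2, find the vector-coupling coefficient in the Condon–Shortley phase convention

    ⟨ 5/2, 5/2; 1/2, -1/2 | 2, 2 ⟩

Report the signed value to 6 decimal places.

√[5·1!4!0!/6! · 5!0!0!1!4!0!] = √(480)
  +(−1)^0/∏(0,1,0,0,4,0)! = 1/24  (running 1/24)
⟨..|..⟩ = √(480)·(1/24) = +0.912871

+0.912871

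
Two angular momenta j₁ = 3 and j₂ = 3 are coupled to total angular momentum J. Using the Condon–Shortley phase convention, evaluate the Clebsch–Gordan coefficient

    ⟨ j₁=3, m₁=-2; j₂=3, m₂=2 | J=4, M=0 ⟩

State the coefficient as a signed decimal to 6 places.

+0.564076

√[9·2!4!4!/11! · 1!5!5!1!4!4!] = √(165888/77)
  +(−1)^1/∏(1,1,4,4,0,0)! = -1/576  (running -1/576)
  +(−1)^2/∏(2,0,3,3,1,1)! = 1/72  (running 7/576)
⟨..|..⟩ = √(165888/77)·(7/576) = +0.564076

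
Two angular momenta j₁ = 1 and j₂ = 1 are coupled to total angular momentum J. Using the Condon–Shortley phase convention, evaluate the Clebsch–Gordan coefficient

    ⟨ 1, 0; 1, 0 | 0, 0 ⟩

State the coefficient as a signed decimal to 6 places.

-0.577350

j₁+j₂−J=2  J+j₁−j₂=0  J−j₁+j₂=0  j₁+j₂+J+1=3
(j₁±m₁, j₂±m₂, J±M) = (1,1,1,1,0,0)
P² = 1/3
sum k=1..1:
  [1] −1/1 = -1
S = -1
C² = P²·S² = 1/3 ; C = -0.577350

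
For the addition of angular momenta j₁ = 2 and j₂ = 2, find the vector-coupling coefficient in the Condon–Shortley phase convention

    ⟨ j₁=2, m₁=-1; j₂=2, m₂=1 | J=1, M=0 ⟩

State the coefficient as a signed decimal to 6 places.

+√(1/10) = +0.316228

√[3·3!1!1!/6! · 1!3!3!1!1!1!] = √(9/10)
  +(−1)^2/∏(2,1,1,1,0,0)! = 1/2  (running 1/2)
  +(−1)^3/∏(3,0,0,0,1,1)! = -1/6  (running 1/3)
⟨..|..⟩ = √(9/10)·(1/3) = +0.316228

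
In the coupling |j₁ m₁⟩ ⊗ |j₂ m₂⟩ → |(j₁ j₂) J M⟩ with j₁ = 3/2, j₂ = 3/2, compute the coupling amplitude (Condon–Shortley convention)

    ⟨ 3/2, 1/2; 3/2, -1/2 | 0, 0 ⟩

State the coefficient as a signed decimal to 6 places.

triangle: 3!·0!·0!/4! = 6/24
(j±m)!: 2!·1!·1!·2!·0!·0! = 4
prefactor² = (2J+1)·Δ·N² = 1
  k=1: −1/(1!·2!·0!·0!·0!·0!) = -1/2
Σ = -1/2  ⇒  CG² = 1·(-1/2)² = 1/4
CG = −√(1/4) = -0.500000

−√(1/4) ≈ -0.500000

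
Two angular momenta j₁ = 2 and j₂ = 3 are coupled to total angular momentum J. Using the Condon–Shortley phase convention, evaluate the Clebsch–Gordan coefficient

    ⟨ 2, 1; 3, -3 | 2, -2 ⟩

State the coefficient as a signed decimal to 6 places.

+√(5/14) ≈ +0.597614

√[5·3!1!3!/8! · 3!1!0!6!0!4!] = √(3240/7)
  +(−1)^0/∏(0,3,1,0,0,3)! = 1/36  (running 1/36)
⟨..|..⟩ = √(3240/7)·(1/36) = +0.597614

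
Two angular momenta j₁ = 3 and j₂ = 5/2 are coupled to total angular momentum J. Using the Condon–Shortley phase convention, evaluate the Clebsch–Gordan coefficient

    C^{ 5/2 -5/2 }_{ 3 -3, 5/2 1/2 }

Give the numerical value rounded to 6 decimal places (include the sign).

−√(5/21) = -0.487950

j₁+j₂−J=3  J+j₁−j₂=3  J−j₁+j₂=2  j₁+j₂+J+1=9
(j₁±m₁, j₂±m₂, J±M) = (0,6,3,2,0,5)
P² = 8640/7
sum k=3..3:
  [3] −1/72 = -1/72
S = -1/72
C² = P²·S² = 5/21 ; C = -0.487950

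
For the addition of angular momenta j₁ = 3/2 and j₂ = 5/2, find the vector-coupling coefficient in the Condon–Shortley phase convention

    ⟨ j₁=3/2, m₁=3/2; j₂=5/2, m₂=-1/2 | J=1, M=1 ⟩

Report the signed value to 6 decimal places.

√[3·3!0!2!/6! · 3!0!2!3!2!0!] = √(36/5)
  +(−1)^0/∏(0,3,0,2,0,0)! = 1/12  (running 1/12)
⟨..|..⟩ = √(36/5)·(1/12) = +0.223607

+√(1/20) ≈ +0.223607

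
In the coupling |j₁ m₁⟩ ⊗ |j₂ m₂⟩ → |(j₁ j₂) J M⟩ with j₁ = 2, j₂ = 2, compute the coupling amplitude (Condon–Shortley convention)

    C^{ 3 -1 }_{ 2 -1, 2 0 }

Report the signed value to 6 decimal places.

-0.447214  (= −√(1/5))

triangle: 1!*3!*3!/8! = 36/40320
(j±m)!: 1!*3!*2!*2!*2!*4! = 1152
prefactor² = (2J+1)*Δ*N² = 36/5
  k=0: +1/(0!*1!*3!*2!*0!*1!) = 1/12
  k=1: −1/(1!*0!*2!*1!*1!*2!) = -1/4
Σ = -1/6  ⇒  CG² = 36/5*(-1/6)² = 1/5
CG = −√(1/5) = -0.447214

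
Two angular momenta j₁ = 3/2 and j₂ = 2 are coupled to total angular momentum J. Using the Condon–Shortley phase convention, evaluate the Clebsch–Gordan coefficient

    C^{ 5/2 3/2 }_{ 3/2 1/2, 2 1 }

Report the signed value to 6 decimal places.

√[6·1!2!3!/7! · 2!1!3!1!4!1!] = √(144/35)
  +(−1)^0/∏(0,1,1,3,1,0)! = 1/6  (running 1/6)
  +(−1)^1/∏(1,0,0,2,2,1)! = -1/4  (running -1/12)
⟨..|..⟩ = √(144/35)·(-1/12) = -0.169031

-0.169031  (= −√(1/35))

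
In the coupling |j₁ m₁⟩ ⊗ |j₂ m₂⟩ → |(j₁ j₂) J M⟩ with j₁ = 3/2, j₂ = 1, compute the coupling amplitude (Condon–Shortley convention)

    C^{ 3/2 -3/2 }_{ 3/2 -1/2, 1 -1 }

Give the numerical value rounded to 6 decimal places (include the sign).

+0.632456  (= +√(2/5))

j₁+j₂−J=1  J+j₁−j₂=2  J−j₁+j₂=1  j₁+j₂+J+1=5
(j₁±m₁, j₂±m₂, J±M) = (1,2,0,2,0,3)
P² = 8/5
sum k=0..0:
  [0] +1/2 = 1/2
S = 1/2
C² = P²·S² = 2/5 ; C = +0.632456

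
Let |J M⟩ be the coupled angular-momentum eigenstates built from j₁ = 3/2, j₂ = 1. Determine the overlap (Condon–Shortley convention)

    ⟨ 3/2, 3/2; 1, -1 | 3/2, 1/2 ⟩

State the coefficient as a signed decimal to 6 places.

triangle: 1!*2!*1!/5! = 2/120
(j±m)!: 3!*0!*0!*2!*2!*1! = 24
prefactor² = (2J+1)*Δ*N² = 8/5
  k=0: +1/(0!*1!*0!*0!*2!*1!) = 1/2
Σ = 1/2  ⇒  CG² = 8/5*1/2² = 2/5
CG = +√(2/5) = +0.632456

+0.632456  (= +√(2/5))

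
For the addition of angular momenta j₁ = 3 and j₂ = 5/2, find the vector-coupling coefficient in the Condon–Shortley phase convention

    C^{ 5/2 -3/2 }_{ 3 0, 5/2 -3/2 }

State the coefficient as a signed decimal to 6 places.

j₁+j₂−J=3  J+j₁−j₂=3  J−j₁+j₂=2  j₁+j₂+J+1=9
(j₁±m₁, j₂±m₂, J±M) = (3,3,1,4,1,4)
P² = 864/35
sum k=0..1:
  [0] +1/36 = 1/36
  [1] −1/8 = -1/8
S = -7/72
C² = P²·S² = 7/30 ; C = -0.483046

-0.483046  (= −√(7/30))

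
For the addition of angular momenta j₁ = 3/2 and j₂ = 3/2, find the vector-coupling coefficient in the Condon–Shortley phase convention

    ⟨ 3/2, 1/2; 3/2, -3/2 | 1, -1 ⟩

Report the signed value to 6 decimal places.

j₁+j₂−J=2  J+j₁−j₂=1  J−j₁+j₂=1  j₁+j₂+J+1=5
(j₁±m₁, j₂±m₂, J±M) = (2,1,0,3,0,2)
P² = 6/5
sum k=0..0:
  [0] +1/2 = 1/2
S = 1/2
C² = P²·S² = 3/10 ; C = +0.547723

+0.547723  (= +√(3/10))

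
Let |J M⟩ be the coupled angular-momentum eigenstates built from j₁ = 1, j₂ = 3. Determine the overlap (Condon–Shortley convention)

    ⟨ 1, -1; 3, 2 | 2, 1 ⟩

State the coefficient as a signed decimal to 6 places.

j₁+j₂−J=2  J+j₁−j₂=0  J−j₁+j₂=4  j₁+j₂+J+1=7
(j₁±m₁, j₂±m₂, J±M) = (0,2,5,1,3,1)
P² = 480/7
sum k=2..2:
  [2] +1/12 = 1/12
S = 1/12
C² = P²·S² = 10/21 ; C = +0.690066

+0.690066  (= +√(10/21))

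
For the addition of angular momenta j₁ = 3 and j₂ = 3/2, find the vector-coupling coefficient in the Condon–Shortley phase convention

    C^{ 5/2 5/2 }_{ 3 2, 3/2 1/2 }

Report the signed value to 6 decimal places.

-0.597614

triangle: 2!·4!·1!/8! = 48/40320
(j±m)!: 5!·1!·2!·1!·5!·0! = 28800
prefactor² = (2J+1)·Δ·N² = 1440/7
  k=1: −1/(1!·1!·0!·1!·4!·0!) = -1/24
Σ = -1/24  ⇒  CG² = 1440/7·(-1/24)² = 5/14
CG = −√(5/14) = -0.597614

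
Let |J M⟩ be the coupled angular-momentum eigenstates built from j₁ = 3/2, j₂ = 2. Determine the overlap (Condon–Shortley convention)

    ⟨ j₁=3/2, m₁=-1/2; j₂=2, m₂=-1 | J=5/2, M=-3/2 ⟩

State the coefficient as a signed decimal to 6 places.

+0.169031  (= +√(1/35))

triangle: 1!·2!·3!/7! = 12/5040
(j±m)!: 1!·2!·1!·3!·1!·4! = 288
prefactor² = (2J+1)·Δ·N² = 144/35
  k=0: +1/(0!·1!·2!·1!·0!·2!) = 1/4
  k=1: −1/(1!·0!·1!·0!·1!·3!) = -1/6
Σ = 1/12  ⇒  CG² = 144/35·1/12² = 1/35
CG = +√(1/35) = +0.169031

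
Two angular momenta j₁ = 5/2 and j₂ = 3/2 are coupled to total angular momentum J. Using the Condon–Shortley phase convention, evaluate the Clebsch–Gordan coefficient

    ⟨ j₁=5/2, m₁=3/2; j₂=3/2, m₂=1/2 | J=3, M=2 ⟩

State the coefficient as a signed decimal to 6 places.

+√(1/12) = +0.288675

j₁+j₂−J=1  J+j₁−j₂=4  J−j₁+j₂=2  j₁+j₂+J+1=8
(j₁±m₁, j₂±m₂, J±M) = (4,1,2,1,5,1)
P² = 48
sum k=0..1:
  [0] +1/12 = 1/12
  [1] −1/24 = -1/24
S = 1/24
C² = P²·S² = 1/12 ; C = +0.288675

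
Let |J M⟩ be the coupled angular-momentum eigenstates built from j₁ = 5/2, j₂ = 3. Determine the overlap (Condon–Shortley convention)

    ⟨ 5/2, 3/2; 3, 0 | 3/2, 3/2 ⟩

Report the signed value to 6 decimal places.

j₁+j₂−J=4  J+j₁−j₂=1  J−j₁+j₂=2  j₁+j₂+J+1=8
(j₁±m₁, j₂±m₂, J±M) = (4,1,3,3,3,0)
P² = 864/35
sum k=1..1:
  [1] −1/12 = -1/12
S = -1/12
C² = P²·S² = 6/35 ; C = -0.414039

−√(6/35) ≈ -0.414039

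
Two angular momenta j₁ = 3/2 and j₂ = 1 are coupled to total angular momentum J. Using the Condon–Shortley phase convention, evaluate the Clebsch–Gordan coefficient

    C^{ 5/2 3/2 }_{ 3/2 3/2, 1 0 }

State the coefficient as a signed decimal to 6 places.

+0.632456

√[6·0!3!2!/6! · 3!0!1!1!4!1!] = √(72/5)
  +(−1)^0/∏(0,0,0,1,3,1)! = 1/6  (running 1/6)
⟨..|..⟩ = √(72/5)·(1/6) = +0.632456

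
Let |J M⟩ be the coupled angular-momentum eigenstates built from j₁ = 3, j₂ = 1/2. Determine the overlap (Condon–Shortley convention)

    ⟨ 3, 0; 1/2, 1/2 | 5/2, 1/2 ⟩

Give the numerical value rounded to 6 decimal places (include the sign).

-0.654654

√[6·1!5!0!/7! · 3!3!1!0!3!2!] = √(432/7)
  +(−1)^1/∏(1,0,2,0,3,0)! = -1/12  (running -1/12)
⟨..|..⟩ = √(432/7)·(-1/12) = -0.654654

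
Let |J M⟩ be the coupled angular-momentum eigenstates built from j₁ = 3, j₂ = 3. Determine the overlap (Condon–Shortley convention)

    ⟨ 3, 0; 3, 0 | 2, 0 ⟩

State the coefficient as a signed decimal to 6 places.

+0.436436  (= +√(4/21))

j₁+j₂−J=4  J+j₁−j₂=2  J−j₁+j₂=2  j₁+j₂+J+1=9
(j₁±m₁, j₂±m₂, J±M) = (3,3,3,3,2,2)
P² = 48/7
sum k=1..3:
  [1] −1/24 = -1/24
  [2] +1/4 = 1/4
  [3] −1/24 = -1/24
S = 1/6
C² = P²·S² = 4/21 ; C = +0.436436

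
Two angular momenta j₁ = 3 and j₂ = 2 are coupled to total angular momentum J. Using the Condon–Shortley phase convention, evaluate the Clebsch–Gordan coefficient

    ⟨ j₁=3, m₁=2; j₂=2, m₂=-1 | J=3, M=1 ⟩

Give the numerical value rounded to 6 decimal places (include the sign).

+√(1/4) ≈ +0.500000

j₁+j₂−J=2  J+j₁−j₂=4  J−j₁+j₂=2  j₁+j₂+J+1=9
(j₁±m₁, j₂±m₂, J±M) = (5,1,1,3,4,2)
P² = 64
sum k=0..1:
  [0] +1/12 = 1/12
  [1] −1/48 = -1/48
S = 1/16
C² = P²·S² = 1/4 ; C = +0.500000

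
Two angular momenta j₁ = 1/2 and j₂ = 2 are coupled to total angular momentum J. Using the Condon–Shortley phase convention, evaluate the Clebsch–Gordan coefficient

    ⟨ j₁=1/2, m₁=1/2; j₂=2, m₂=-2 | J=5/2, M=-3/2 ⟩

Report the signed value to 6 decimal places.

√[6·0!1!4!/6! · 1!0!0!4!1!4!] = √(576/5)
  +(−1)^0/∏(0,0,0,0,1,4)! = 1/24  (running 1/24)
⟨..|..⟩ = √(576/5)·(1/24) = +0.447214

+0.447214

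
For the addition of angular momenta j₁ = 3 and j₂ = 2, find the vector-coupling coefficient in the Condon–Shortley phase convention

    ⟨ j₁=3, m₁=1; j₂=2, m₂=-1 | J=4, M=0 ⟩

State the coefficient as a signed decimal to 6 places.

+0.597614  (= +√(5/14))

triangle: 1!*5!*3!/10! = 720/3628800
(j±m)!: 4!*2!*1!*3!*4!*4! = 165888
prefactor² = (2J+1)*Δ*N² = 10368/35
  k=0: +1/(0!*1!*2!*1!*3!*2!) = 1/24
  k=1: −1/(1!*0!*1!*0!*4!*3!) = -1/144
Σ = 5/144  ⇒  CG² = 10368/35*5/144² = 5/14
CG = +√(5/14) = +0.597614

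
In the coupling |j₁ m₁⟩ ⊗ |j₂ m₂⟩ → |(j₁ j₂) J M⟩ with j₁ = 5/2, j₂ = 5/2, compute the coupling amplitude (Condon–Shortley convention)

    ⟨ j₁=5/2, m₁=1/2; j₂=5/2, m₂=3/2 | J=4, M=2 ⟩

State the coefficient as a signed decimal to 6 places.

j₁+j₂−J=1  J+j₁−j₂=4  J−j₁+j₂=4  j₁+j₂+J+1=10
(j₁±m₁, j₂±m₂, J±M) = (3,2,4,1,6,2)
P² = 20736/35
sum k=0..1:
  [0] +1/96 = 1/96
  [1] −1/36 = -1/36
S = -5/288
C² = P²·S² = 5/28 ; C = -0.422577

−√(5/28) ≈ -0.422577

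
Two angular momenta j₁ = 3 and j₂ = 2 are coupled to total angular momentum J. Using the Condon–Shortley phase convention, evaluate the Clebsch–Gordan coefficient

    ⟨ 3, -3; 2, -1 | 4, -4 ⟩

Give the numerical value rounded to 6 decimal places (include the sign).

√[9·1!5!3!/10! · 0!6!1!3!0!8!] = √(311040)
  +(−1)^1/∏(1,0,5,0,0,3)! = -1/720  (running -1/720)
⟨..|..⟩ = √(311040)·(-1/720) = -0.774597

-0.774597  (= −√(3/5))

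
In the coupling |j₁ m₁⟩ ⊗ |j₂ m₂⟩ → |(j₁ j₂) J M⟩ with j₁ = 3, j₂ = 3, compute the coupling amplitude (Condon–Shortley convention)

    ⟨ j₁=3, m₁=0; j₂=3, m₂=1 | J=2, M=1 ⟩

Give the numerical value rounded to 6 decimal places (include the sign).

√[5·4!2!2!/9! · 3!3!4!2!3!1!] = √(96/7)
  +(−1)^2/∏(2,2,1,2,1,0)! = 1/8  (running 1/8)
  +(−1)^3/∏(3,1,0,1,2,1)! = -1/12  (running 1/24)
⟨..|..⟩ = √(96/7)·(1/24) = +0.154303

+√(1/42) = +0.154303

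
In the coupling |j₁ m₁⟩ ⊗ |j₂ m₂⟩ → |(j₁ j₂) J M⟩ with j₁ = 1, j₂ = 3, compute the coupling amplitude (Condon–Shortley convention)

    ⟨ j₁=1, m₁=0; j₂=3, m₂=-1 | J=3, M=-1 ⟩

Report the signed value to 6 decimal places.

j₁+j₂−J=1  J+j₁−j₂=1  J−j₁+j₂=5  j₁+j₂+J+1=8
(j₁±m₁, j₂±m₂, J±M) = (1,1,2,4,2,4)
P² = 48
sum k=0..1:
  [0] +1/12 = 1/12
  [1] −1/24 = -1/24
S = 1/24
C² = P²·S² = 1/12 ; C = +0.288675

+√(1/12) = +0.288675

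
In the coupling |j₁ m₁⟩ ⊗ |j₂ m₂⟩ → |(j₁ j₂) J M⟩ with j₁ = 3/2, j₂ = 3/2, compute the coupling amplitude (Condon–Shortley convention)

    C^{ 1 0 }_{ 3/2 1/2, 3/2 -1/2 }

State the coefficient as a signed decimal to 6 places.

-0.223607  (= −√(1/20))

j₁+j₂−J=2  J+j₁−j₂=1  J−j₁+j₂=1  j₁+j₂+J+1=5
(j₁±m₁, j₂±m₂, J±M) = (2,1,1,2,1,1)
P² = 1/5
sum k=0..1:
  [0] +1/2 = 1/2
  [1] −1/1 = -1
S = -1/2
C² = P²·S² = 1/20 ; C = -0.223607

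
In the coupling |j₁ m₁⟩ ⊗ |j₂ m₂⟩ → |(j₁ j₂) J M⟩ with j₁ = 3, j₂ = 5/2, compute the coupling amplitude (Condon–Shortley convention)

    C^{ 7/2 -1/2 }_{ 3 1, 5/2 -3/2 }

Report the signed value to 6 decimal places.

j₁+j₂−J=2  J+j₁−j₂=4  J−j₁+j₂=3  j₁+j₂+J+1=10
(j₁±m₁, j₂±m₂, J±M) = (4,2,1,4,3,4)
P² = 18432/175
sum k=0..1:
  [0] +1/16 = 1/16
  [1] −1/36 = -1/36
S = 5/144
C² = P²·S² = 8/63 ; C = +0.356348

+√(8/63) = +0.356348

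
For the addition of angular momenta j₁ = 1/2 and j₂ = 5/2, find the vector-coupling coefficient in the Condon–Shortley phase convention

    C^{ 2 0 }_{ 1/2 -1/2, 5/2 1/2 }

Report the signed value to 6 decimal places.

√[5·1!0!4!/6! · 0!1!3!2!2!2!] = √(8)
  +(−1)^1/∏(1,0,0,2,0,2)! = -1/4  (running -1/4)
⟨..|..⟩ = √(8)·(-1/4) = -0.707107

-0.707107  (= −√(1/2))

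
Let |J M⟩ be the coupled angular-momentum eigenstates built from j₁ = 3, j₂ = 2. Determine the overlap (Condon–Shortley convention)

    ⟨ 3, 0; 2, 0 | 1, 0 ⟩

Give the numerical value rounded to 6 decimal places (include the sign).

+0.507093

√[3·4!2!0!/7! · 3!3!2!2!1!1!] = √(144/35)
  +(−1)^2/∏(2,2,1,0,1,0)! = 1/4  (running 1/4)
⟨..|..⟩ = √(144/35)·(1/4) = +0.507093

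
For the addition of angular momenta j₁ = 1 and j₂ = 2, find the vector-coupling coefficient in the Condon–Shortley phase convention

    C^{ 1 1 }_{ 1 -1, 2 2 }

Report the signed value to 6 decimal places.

triangle: 2!·0!·2!/5! = 4/120
(j±m)!: 0!·2!·4!·0!·2!·0! = 96
prefactor² = (2J+1)·Δ·N² = 48/5
  k=2: +1/(2!·0!·0!·2!·0!·0!) = 1/4
Σ = 1/4  ⇒  CG² = 48/5·1/4² = 3/5
CG = +√(3/5) = +0.774597

+0.774597  (= +√(3/5))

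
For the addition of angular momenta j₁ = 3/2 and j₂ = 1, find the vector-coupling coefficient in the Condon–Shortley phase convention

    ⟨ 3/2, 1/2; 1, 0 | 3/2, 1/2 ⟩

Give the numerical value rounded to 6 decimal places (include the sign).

+√(1/15) = +0.258199

triangle: 1!*2!*1!/5! = 2/120
(j±m)!: 2!*1!*1!*1!*2!*1! = 4
prefactor² = (2J+1)*Δ*N² = 4/15
  k=0: +1/(0!*1!*1!*1!*1!*0!) = 1
  k=1: −1/(1!*0!*0!*0!*2!*1!) = -1/2
Σ = 1/2  ⇒  CG² = 4/15*1/2² = 1/15
CG = +√(1/15) = +0.258199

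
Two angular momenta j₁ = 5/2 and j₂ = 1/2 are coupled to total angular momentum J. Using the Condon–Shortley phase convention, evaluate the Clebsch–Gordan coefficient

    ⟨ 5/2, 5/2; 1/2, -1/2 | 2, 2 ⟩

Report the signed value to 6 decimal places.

+√(5/6) = +0.912871

√[5·1!4!0!/6! · 5!0!0!1!4!0!] = √(480)
  +(−1)^0/∏(0,1,0,0,4,0)! = 1/24  (running 1/24)
⟨..|..⟩ = √(480)·(1/24) = +0.912871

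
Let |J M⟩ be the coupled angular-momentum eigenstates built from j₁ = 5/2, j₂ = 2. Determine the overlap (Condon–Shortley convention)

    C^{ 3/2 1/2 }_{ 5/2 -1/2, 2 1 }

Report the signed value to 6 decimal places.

√[4·3!2!1!/7! · 2!3!3!1!2!1!] = √(48/35)
  +(−1)^2/∏(2,1,1,1,1,0)! = 1/2  (running 1/2)
  +(−1)^3/∏(3,0,0,0,2,1)! = -1/12  (running 5/12)
⟨..|..⟩ = √(48/35)·(5/12) = +0.487950

+√(5/21) = +0.487950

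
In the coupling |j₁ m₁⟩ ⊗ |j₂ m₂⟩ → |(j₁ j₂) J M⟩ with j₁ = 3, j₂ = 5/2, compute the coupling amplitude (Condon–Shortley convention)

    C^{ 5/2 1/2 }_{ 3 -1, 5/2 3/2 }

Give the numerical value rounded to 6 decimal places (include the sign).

j₁+j₂−J=3  J+j₁−j₂=3  J−j₁+j₂=2  j₁+j₂+J+1=9
(j₁±m₁, j₂±m₂, J±M) = (2,4,4,1,3,2)
P² = 576/35
sum k=2..3:
  [2] +1/8 = 1/8
  [3] −1/12 = -1/12
S = 1/24
C² = P²·S² = 1/35 ; C = +0.169031

+0.169031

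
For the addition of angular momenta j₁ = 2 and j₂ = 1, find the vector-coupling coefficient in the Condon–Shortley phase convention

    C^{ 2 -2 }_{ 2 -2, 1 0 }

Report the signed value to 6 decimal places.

triangle: 1!*3!*1!/6! = 6/720
(j±m)!: 0!*4!*1!*1!*0!*4! = 576
prefactor² = (2J+1)*Δ*N² = 24
  k=1: −1/(1!*0!*3!*0!*0!*1!) = -1/6
Σ = -1/6  ⇒  CG² = 24*(-1/6)² = 2/3
CG = −√(2/3) = -0.816497

-0.816497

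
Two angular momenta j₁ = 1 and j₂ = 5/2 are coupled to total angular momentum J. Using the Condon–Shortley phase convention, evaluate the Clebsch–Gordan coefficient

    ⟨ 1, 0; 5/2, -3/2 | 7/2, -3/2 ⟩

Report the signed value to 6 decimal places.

+0.690066  (= +√(10/21))

triangle: 0!·2!·5!/8! = 240/40320
(j±m)!: 1!·1!·1!·4!·2!·5! = 5760
prefactor² = (2J+1)·Δ·N² = 1920/7
  k=0: +1/(0!·0!·1!·1!·1!·4!) = 1/24
Σ = 1/24  ⇒  CG² = 1920/7·1/24² = 10/21
CG = +√(10/21) = +0.690066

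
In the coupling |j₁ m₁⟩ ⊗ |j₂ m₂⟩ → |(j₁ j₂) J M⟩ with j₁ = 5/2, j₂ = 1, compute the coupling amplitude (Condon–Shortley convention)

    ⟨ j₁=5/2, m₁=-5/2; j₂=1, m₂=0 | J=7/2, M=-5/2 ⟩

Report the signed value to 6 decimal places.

+√(2/7) = +0.534522

j₁+j₂−J=0  J+j₁−j₂=5  J−j₁+j₂=2  j₁+j₂+J+1=8
(j₁±m₁, j₂±m₂, J±M) = (0,5,1,1,1,6)
P² = 28800/7
sum k=0..0:
  [0] +1/120 = 1/120
S = 1/120
C² = P²·S² = 2/7 ; C = +0.534522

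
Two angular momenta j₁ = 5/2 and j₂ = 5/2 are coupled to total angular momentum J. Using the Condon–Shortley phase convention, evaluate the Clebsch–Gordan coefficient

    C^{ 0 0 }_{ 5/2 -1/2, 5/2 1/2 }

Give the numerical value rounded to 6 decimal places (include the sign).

-0.408248

√[1·5!0!0!/6! · 2!3!3!2!0!0!] = √(24)
  +(−1)^3/∏(3,2,0,0,0,0)! = -1/12  (running -1/12)
⟨..|..⟩ = √(24)·(-1/12) = -0.408248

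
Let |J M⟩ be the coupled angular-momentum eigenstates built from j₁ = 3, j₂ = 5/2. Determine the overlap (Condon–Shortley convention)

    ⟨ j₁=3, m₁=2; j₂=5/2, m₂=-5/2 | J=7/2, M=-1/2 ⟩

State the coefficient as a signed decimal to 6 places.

+√(16/63) = +0.503953

√[8·2!4!3!/10! · 5!1!0!5!3!4!] = √(9216/7)
  +(−1)^0/∏(0,2,1,0,3,3)! = 1/72  (running 1/72)
⟨..|..⟩ = √(9216/7)·(1/72) = +0.503953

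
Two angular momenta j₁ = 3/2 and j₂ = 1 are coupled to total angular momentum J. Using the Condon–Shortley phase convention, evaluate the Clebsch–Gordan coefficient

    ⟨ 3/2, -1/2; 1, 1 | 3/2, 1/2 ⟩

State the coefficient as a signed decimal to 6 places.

triangle: 1!*2!*1!/5! = 2/120
(j±m)!: 1!*2!*2!*0!*2!*1! = 8
prefactor² = (2J+1)*Δ*N² = 8/15
  k=1: −1/(1!*0!*1!*1!*1!*0!) = -1
Σ = -1  ⇒  CG² = 8/15*(-1)² = 8/15
CG = −√(8/15) = -0.730297

-0.730297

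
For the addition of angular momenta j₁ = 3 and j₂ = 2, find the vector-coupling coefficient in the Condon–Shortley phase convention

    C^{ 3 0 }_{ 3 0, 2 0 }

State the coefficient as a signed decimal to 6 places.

j₁+j₂−J=2  J+j₁−j₂=4  J−j₁+j₂=2  j₁+j₂+J+1=9
(j₁±m₁, j₂±m₂, J±M) = (3,3,2,2,3,3)
P² = 48/5
sum k=0..2:
  [0] +1/24 = 1/24
  [1] −1/4 = -1/4
  [2] +1/24 = 1/24
S = -1/6
C² = P²·S² = 4/15 ; C = -0.516398

−√(4/15) ≈ -0.516398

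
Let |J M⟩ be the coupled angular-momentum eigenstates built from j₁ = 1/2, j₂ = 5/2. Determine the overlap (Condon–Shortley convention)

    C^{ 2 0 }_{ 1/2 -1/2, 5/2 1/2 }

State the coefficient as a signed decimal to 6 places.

-0.707107  (= −√(1/2))

j₁+j₂−J=1  J+j₁−j₂=0  J−j₁+j₂=4  j₁+j₂+J+1=6
(j₁±m₁, j₂±m₂, J±M) = (0,1,3,2,2,2)
P² = 8
sum k=1..1:
  [1] −1/4 = -1/4
S = -1/4
C² = P²·S² = 1/2 ; C = -0.707107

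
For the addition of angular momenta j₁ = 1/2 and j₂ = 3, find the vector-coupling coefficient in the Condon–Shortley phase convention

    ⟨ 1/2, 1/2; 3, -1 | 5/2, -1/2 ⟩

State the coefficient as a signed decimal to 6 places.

√[6·1!0!5!/7! · 1!0!2!4!2!3!] = √(576/7)
  +(−1)^0/∏(0,1,0,2,0,3)! = 1/12  (running 1/12)
⟨..|..⟩ = √(576/7)·(1/12) = +0.755929

+0.755929  (= +√(4/7))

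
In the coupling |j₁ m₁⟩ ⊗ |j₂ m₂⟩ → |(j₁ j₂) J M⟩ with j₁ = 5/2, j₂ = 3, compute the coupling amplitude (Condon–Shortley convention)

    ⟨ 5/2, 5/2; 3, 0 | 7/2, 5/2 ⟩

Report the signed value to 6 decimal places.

+0.617213  (= +√(8/21))

√[8·2!3!4!/10! · 5!0!3!3!6!1!] = √(13824/7)
  +(−1)^0/∏(0,2,0,3,3,1)! = 1/72  (running 1/72)
⟨..|..⟩ = √(13824/7)·(1/72) = +0.617213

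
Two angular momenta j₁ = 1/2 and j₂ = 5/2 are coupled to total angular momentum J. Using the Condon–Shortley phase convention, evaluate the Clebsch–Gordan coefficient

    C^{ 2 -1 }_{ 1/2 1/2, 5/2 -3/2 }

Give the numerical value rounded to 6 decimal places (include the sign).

√[5·1!0!4!/6! · 1!0!1!4!1!3!] = √(24)
  +(−1)^0/∏(0,1,0,1,0,3)! = 1/6  (running 1/6)
⟨..|..⟩ = √(24)·(1/6) = +0.816497

+√(2/3) = +0.816497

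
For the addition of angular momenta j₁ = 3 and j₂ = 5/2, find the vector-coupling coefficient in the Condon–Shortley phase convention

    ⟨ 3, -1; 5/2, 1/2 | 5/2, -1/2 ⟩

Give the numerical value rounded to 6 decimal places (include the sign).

+0.478091

√[6·3!3!2!/9! · 2!4!3!2!2!3!] = √(288/35)
  +(−1)^1/∏(1,2,3,2,0,0)! = -1/24  (running -1/24)
  +(−1)^2/∏(2,1,2,1,1,1)! = 1/4  (running 5/24)
  +(−1)^3/∏(3,0,1,0,2,2)! = -1/24  (running 1/6)
⟨..|..⟩ = √(288/35)·(1/6) = +0.478091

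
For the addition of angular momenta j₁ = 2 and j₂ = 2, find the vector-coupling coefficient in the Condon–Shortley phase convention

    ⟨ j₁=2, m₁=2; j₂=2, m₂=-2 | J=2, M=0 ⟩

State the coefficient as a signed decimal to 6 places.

triangle: 2!·2!·2!/7! = 8/5040
(j±m)!: 4!·0!·0!·4!·2!·2! = 2304
prefactor² = (2J+1)·Δ·N² = 128/7
  k=0: +1/(0!·2!·0!·0!·2!·2!) = 1/8
Σ = 1/8  ⇒  CG² = 128/7·1/8² = 2/7
CG = +√(2/7) = +0.534522

+0.534522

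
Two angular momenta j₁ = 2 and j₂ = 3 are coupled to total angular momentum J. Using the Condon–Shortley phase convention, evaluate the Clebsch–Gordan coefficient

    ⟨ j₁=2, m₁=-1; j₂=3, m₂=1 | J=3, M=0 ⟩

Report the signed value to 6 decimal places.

j₁+j₂−J=2  J+j₁−j₂=2  J−j₁+j₂=4  j₁+j₂+J+1=9
(j₁±m₁, j₂±m₂, J±M) = (1,3,4,2,3,3)
P² = 96/5
sum k=1..2:
  [1] −1/12 = -1/12
  [2] +1/8 = 1/8
S = 1/24
C² = P²·S² = 1/30 ; C = +0.182574

+0.182574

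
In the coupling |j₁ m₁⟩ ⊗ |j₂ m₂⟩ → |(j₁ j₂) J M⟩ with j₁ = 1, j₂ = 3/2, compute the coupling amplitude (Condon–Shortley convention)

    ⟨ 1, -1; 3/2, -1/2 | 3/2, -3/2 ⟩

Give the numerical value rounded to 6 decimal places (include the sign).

-0.632456

j₁+j₂−J=1  J+j₁−j₂=1  J−j₁+j₂=2  j₁+j₂+J+1=5
(j₁±m₁, j₂±m₂, J±M) = (0,2,1,2,0,3)
P² = 8/5
sum k=1..1:
  [1] −1/2 = -1/2
S = -1/2
C² = P²·S² = 2/5 ; C = -0.632456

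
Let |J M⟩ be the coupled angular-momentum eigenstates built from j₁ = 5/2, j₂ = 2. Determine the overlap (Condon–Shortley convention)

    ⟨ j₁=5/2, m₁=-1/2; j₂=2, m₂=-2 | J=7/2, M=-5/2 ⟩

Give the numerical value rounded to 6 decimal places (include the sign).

+√(32/63) ≈ +0.712697

j₁+j₂−J=1  J+j₁−j₂=4  J−j₁+j₂=3  j₁+j₂+J+1=9
(j₁±m₁, j₂±m₂, J±M) = (2,3,0,4,1,6)
P² = 4608/7
sum k=0..0:
  [0] +1/36 = 1/36
S = 1/36
C² = P²·S² = 32/63 ; C = +0.712697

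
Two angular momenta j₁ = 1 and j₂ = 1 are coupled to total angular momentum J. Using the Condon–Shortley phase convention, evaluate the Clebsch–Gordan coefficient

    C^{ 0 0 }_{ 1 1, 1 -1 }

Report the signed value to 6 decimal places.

√[1·2!0!0!/3! · 2!0!0!2!0!0!] = √(4/3)
  +(−1)^0/∏(0,2,0,0,0,0)! = 1/2  (running 1/2)
⟨..|..⟩ = √(4/3)·(1/2) = +0.577350

+0.577350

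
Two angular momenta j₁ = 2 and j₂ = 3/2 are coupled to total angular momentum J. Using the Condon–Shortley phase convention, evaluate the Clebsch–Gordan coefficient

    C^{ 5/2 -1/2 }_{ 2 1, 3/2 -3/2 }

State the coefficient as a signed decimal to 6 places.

√[6·1!3!2!/7! · 3!1!0!3!2!3!] = √(216/35)
  +(−1)^0/∏(0,1,1,0,2,2)! = 1/4  (running 1/4)
⟨..|..⟩ = √(216/35)·(1/4) = +0.621059

+√(27/70) = +0.621059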